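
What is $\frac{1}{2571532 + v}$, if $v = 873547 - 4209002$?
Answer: $- \frac{1}{763923} \approx -1.309 \cdot 10^{-6}$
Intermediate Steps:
$v = -3335455$
$\frac{1}{2571532 + v} = \frac{1}{2571532 - 3335455} = \frac{1}{-763923} = - \frac{1}{763923}$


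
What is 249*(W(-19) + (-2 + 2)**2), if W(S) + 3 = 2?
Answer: -249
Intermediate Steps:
W(S) = -1 (W(S) = -3 + 2 = -1)
249*(W(-19) + (-2 + 2)**2) = 249*(-1 + (-2 + 2)**2) = 249*(-1 + 0**2) = 249*(-1 + 0) = 249*(-1) = -249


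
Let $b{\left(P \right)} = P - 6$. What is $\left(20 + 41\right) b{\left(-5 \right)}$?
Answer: $-671$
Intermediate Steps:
$b{\left(P \right)} = -6 + P$ ($b{\left(P \right)} = P - 6 = -6 + P$)
$\left(20 + 41\right) b{\left(-5 \right)} = \left(20 + 41\right) \left(-6 - 5\right) = 61 \left(-11\right) = -671$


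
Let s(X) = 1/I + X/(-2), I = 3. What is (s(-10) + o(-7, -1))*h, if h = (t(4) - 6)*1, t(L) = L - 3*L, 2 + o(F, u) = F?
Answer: 154/3 ≈ 51.333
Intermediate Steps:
o(F, u) = -2 + F
t(L) = -2*L
s(X) = ⅓ - X/2 (s(X) = 1/3 + X/(-2) = 1*(⅓) + X*(-½) = ⅓ - X/2)
h = -14 (h = (-2*4 - 6)*1 = (-8 - 6)*1 = -14*1 = -14)
(s(-10) + o(-7, -1))*h = ((⅓ - ½*(-10)) + (-2 - 7))*(-14) = ((⅓ + 5) - 9)*(-14) = (16/3 - 9)*(-14) = -11/3*(-14) = 154/3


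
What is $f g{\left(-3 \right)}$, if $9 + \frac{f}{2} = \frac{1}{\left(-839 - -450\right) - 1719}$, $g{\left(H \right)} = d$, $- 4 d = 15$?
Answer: $\frac{284595}{4216} \approx 67.504$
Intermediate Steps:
$d = - \frac{15}{4}$ ($d = \left(- \frac{1}{4}\right) 15 = - \frac{15}{4} \approx -3.75$)
$g{\left(H \right)} = - \frac{15}{4}$
$f = - \frac{18973}{1054}$ ($f = -18 + \frac{2}{\left(-839 - -450\right) - 1719} = -18 + \frac{2}{\left(-839 + 450\right) - 1719} = -18 + \frac{2}{-389 - 1719} = -18 + \frac{2}{-2108} = -18 + 2 \left(- \frac{1}{2108}\right) = -18 - \frac{1}{1054} = - \frac{18973}{1054} \approx -18.001$)
$f g{\left(-3 \right)} = \left(- \frac{18973}{1054}\right) \left(- \frac{15}{4}\right) = \frac{284595}{4216}$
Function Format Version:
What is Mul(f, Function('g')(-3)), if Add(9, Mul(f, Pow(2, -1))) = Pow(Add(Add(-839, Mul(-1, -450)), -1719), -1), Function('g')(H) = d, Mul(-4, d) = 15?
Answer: Rational(284595, 4216) ≈ 67.504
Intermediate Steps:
d = Rational(-15, 4) (d = Mul(Rational(-1, 4), 15) = Rational(-15, 4) ≈ -3.7500)
Function('g')(H) = Rational(-15, 4)
f = Rational(-18973, 1054) (f = Add(-18, Mul(2, Pow(Add(Add(-839, Mul(-1, -450)), -1719), -1))) = Add(-18, Mul(2, Pow(Add(Add(-839, 450), -1719), -1))) = Add(-18, Mul(2, Pow(Add(-389, -1719), -1))) = Add(-18, Mul(2, Pow(-2108, -1))) = Add(-18, Mul(2, Rational(-1, 2108))) = Add(-18, Rational(-1, 1054)) = Rational(-18973, 1054) ≈ -18.001)
Mul(f, Function('g')(-3)) = Mul(Rational(-18973, 1054), Rational(-15, 4)) = Rational(284595, 4216)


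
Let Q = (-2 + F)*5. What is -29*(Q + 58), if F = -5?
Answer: -667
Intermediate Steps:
Q = -35 (Q = (-2 - 5)*5 = -7*5 = -35)
-29*(Q + 58) = -29*(-35 + 58) = -29*23 = -667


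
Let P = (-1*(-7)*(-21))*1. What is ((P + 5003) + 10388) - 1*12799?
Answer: 2445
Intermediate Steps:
P = -147 (P = (7*(-21))*1 = -147*1 = -147)
((P + 5003) + 10388) - 1*12799 = ((-147 + 5003) + 10388) - 1*12799 = (4856 + 10388) - 12799 = 15244 - 12799 = 2445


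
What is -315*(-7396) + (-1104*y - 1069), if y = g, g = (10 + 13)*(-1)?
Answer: 2354063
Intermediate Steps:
g = -23 (g = 23*(-1) = -23)
y = -23
-315*(-7396) + (-1104*y - 1069) = -315*(-7396) + (-1104*(-23) - 1069) = 2329740 + (25392 - 1069) = 2329740 + 24323 = 2354063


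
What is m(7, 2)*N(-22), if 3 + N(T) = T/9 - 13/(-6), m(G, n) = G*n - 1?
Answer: -767/18 ≈ -42.611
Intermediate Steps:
m(G, n) = -1 + G*n
N(T) = -5/6 + T/9 (N(T) = -3 + (T/9 - 13/(-6)) = -3 + (T*(1/9) - 13*(-1/6)) = -3 + (T/9 + 13/6) = -3 + (13/6 + T/9) = -5/6 + T/9)
m(7, 2)*N(-22) = (-1 + 7*2)*(-5/6 + (1/9)*(-22)) = (-1 + 14)*(-5/6 - 22/9) = 13*(-59/18) = -767/18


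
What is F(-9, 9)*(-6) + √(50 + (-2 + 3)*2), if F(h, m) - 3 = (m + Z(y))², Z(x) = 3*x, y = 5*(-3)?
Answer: -7794 + 2*√13 ≈ -7786.8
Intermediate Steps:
y = -15
F(h, m) = 3 + (-45 + m)² (F(h, m) = 3 + (m + 3*(-15))² = 3 + (m - 45)² = 3 + (-45 + m)²)
F(-9, 9)*(-6) + √(50 + (-2 + 3)*2) = (3 + (-45 + 9)²)*(-6) + √(50 + (-2 + 3)*2) = (3 + (-36)²)*(-6) + √(50 + 1*2) = (3 + 1296)*(-6) + √(50 + 2) = 1299*(-6) + √52 = -7794 + 2*√13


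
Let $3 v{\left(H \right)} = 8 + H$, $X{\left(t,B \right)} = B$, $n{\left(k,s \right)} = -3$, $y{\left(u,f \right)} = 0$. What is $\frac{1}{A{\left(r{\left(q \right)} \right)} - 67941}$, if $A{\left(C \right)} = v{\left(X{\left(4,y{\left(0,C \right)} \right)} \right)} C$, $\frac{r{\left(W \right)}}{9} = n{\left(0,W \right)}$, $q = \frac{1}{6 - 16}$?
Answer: $- \frac{1}{68013} \approx -1.4703 \cdot 10^{-5}$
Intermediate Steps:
$q = - \frac{1}{10}$ ($q = \frac{1}{-10} = - \frac{1}{10} \approx -0.1$)
$r{\left(W \right)} = -27$ ($r{\left(W \right)} = 9 \left(-3\right) = -27$)
$v{\left(H \right)} = \frac{8}{3} + \frac{H}{3}$ ($v{\left(H \right)} = \frac{8 + H}{3} = \frac{8}{3} + \frac{H}{3}$)
$A{\left(C \right)} = \frac{8 C}{3}$ ($A{\left(C \right)} = \left(\frac{8}{3} + \frac{1}{3} \cdot 0\right) C = \left(\frac{8}{3} + 0\right) C = \frac{8 C}{3}$)
$\frac{1}{A{\left(r{\left(q \right)} \right)} - 67941} = \frac{1}{\frac{8}{3} \left(-27\right) - 67941} = \frac{1}{-72 - 67941} = \frac{1}{-68013} = - \frac{1}{68013}$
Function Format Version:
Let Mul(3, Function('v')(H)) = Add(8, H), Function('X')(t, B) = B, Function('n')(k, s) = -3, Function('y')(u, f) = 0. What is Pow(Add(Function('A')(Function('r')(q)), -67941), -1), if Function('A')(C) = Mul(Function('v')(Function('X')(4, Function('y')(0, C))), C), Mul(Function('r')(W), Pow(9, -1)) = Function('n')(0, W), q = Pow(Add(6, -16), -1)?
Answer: Rational(-1, 68013) ≈ -1.4703e-5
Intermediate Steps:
q = Rational(-1, 10) (q = Pow(-10, -1) = Rational(-1, 10) ≈ -0.10000)
Function('r')(W) = -27 (Function('r')(W) = Mul(9, -3) = -27)
Function('v')(H) = Add(Rational(8, 3), Mul(Rational(1, 3), H)) (Function('v')(H) = Mul(Rational(1, 3), Add(8, H)) = Add(Rational(8, 3), Mul(Rational(1, 3), H)))
Function('A')(C) = Mul(Rational(8, 3), C) (Function('A')(C) = Mul(Add(Rational(8, 3), Mul(Rational(1, 3), 0)), C) = Mul(Add(Rational(8, 3), 0), C) = Mul(Rational(8, 3), C))
Pow(Add(Function('A')(Function('r')(q)), -67941), -1) = Pow(Add(Mul(Rational(8, 3), -27), -67941), -1) = Pow(Add(-72, -67941), -1) = Pow(-68013, -1) = Rational(-1, 68013)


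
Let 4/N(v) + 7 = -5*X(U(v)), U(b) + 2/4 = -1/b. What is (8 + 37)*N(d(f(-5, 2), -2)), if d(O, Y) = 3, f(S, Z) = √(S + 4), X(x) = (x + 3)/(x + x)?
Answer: -360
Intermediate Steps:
U(b) = -½ - 1/b
X(x) = (3 + x)/(2*x) (X(x) = (3 + x)/((2*x)) = (3 + x)*(1/(2*x)) = (3 + x)/(2*x))
f(S, Z) = √(4 + S)
N(v) = 4/(-7 - 5*v*(3 + (-2 - v)/(2*v))/(-2 - v)) (N(v) = 4/(-7 - 5*(3 + (-2 - v)/(2*v))/(2*((-2 - v)/(2*v)))) = 4/(-7 - 5*2*v/(-2 - v)*(3 + (-2 - v)/(2*v))/2) = 4/(-7 - 5*v*(3 + (-2 - v)/(2*v))/(-2 - v)))
(8 + 37)*N(d(f(-5, 2), -2)) = (8 + 37)*(8*(2 + 3)/(-38 + 11*3)) = 45*(8*5/(-38 + 33)) = 45*(8*5/(-5)) = 45*(8*(-⅕)*5) = 45*(-8) = -360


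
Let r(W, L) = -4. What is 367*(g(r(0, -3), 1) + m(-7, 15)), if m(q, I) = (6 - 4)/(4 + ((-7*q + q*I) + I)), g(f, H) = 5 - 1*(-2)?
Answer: 94319/37 ≈ 2549.2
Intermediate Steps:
g(f, H) = 7 (g(f, H) = 5 + 2 = 7)
m(q, I) = 2/(4 + I - 7*q + I*q) (m(q, I) = 2/(4 + ((-7*q + I*q) + I)) = 2/(4 + (I - 7*q + I*q)) = 2/(4 + I - 7*q + I*q))
367*(g(r(0, -3), 1) + m(-7, 15)) = 367*(7 + 2/(4 + 15 - 7*(-7) + 15*(-7))) = 367*(7 + 2/(4 + 15 + 49 - 105)) = 367*(7 + 2/(-37)) = 367*(7 + 2*(-1/37)) = 367*(7 - 2/37) = 367*(257/37) = 94319/37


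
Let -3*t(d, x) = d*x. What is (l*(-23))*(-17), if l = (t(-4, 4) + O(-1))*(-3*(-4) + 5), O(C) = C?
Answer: 86411/3 ≈ 28804.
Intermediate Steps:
t(d, x) = -d*x/3
l = 221/3 (l = (-⅓*(-4)*4 - 1)*(-3*(-4) + 5) = (16/3 - 1)*(12 + 5) = (13/3)*17 = 221/3 ≈ 73.667)
(l*(-23))*(-17) = ((221/3)*(-23))*(-17) = -5083/3*(-17) = 86411/3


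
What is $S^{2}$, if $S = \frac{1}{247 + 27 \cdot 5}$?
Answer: $\frac{1}{145924} \approx 6.8529 \cdot 10^{-6}$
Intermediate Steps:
$S = \frac{1}{382}$ ($S = \frac{1}{247 + 135} = \frac{1}{382} \approx 0.0026178$)
$S^{2} = \left(\frac{1}{382}\right)^{2} = \frac{1}{145924}$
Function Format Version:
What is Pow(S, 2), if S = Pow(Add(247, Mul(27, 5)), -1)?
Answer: Rational(1, 145924) ≈ 6.8529e-6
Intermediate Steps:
S = Rational(1, 382) (S = Pow(Add(247, 135), -1) = Pow(382, -1) = Rational(1, 382) ≈ 0.0026178)
Pow(S, 2) = Pow(Rational(1, 382), 2) = Rational(1, 145924)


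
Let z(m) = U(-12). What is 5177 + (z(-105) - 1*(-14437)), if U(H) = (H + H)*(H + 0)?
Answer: 19902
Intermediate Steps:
U(H) = 2*H² (U(H) = (2*H)*H = 2*H²)
z(m) = 288 (z(m) = 2*(-12)² = 2*144 = 288)
5177 + (z(-105) - 1*(-14437)) = 5177 + (288 - 1*(-14437)) = 5177 + (288 + 14437) = 5177 + 14725 = 19902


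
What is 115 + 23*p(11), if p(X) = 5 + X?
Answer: 483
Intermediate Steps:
115 + 23*p(11) = 115 + 23*(5 + 11) = 115 + 23*16 = 115 + 368 = 483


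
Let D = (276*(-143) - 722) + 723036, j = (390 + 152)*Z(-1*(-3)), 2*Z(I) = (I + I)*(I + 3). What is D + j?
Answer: 692602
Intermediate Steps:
Z(I) = I*(3 + I) (Z(I) = ((I + I)*(I + 3))/2 = ((2*I)*(3 + I))/2 = (2*I*(3 + I))/2 = I*(3 + I))
j = 9756 (j = (390 + 152)*((-1*(-3))*(3 - 1*(-3))) = 542*(3*(3 + 3)) = 542*(3*6) = 542*18 = 9756)
D = 682846 (D = (-39468 - 722) + 723036 = -40190 + 723036 = 682846)
D + j = 682846 + 9756 = 692602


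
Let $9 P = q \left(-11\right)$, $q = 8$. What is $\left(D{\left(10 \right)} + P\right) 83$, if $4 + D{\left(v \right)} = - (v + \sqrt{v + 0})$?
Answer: $- \frac{17762}{9} - 83 \sqrt{10} \approx -2236.0$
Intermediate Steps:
$D{\left(v \right)} = -4 - v - \sqrt{v}$ ($D{\left(v \right)} = -4 - \left(v + \sqrt{v + 0}\right) = -4 - \left(v + \sqrt{v}\right) = -4 - v - \sqrt{v}$)
$P = - \frac{88}{9}$ ($P = \frac{8 \left(-11\right)}{9} = \frac{1}{9} \left(-88\right) = - \frac{88}{9} \approx -9.7778$)
$\left(D{\left(10 \right)} + P\right) 83 = \left(\left(-4 - 10 - \sqrt{10}\right) - \frac{88}{9}\right) 83 = \left(\left(-14 - \sqrt{10}\right) - \frac{88}{9}\right) 83 = \left(- \frac{214}{9} - \sqrt{10}\right) 83 = - \frac{17762}{9} - 83 \sqrt{10}$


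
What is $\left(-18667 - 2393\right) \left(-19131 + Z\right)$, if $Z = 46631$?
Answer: $-579150000$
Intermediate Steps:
$\left(-18667 - 2393\right) \left(-19131 + Z\right) = \left(-18667 - 2393\right) \left(-19131 + 46631\right) = \left(-21060\right) 27500 = -579150000$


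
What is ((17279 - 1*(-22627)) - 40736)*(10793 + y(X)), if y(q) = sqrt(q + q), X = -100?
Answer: -8958190 - 8300*I*sqrt(2) ≈ -8.9582e+6 - 11738.0*I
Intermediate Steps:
y(q) = sqrt(2)*sqrt(q) (y(q) = sqrt(2*q) = sqrt(2)*sqrt(q))
((17279 - 1*(-22627)) - 40736)*(10793 + y(X)) = ((17279 - 1*(-22627)) - 40736)*(10793 + sqrt(2)*sqrt(-100)) = ((17279 + 22627) - 40736)*(10793 + sqrt(2)*(10*I)) = (39906 - 40736)*(10793 + 10*I*sqrt(2)) = -830*(10793 + 10*I*sqrt(2)) = -8958190 - 8300*I*sqrt(2)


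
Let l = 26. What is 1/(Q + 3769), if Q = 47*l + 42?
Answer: 1/5033 ≈ 0.00019869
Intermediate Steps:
Q = 1264 (Q = 47*26 + 42 = 1222 + 42 = 1264)
1/(Q + 3769) = 1/(1264 + 3769) = 1/5033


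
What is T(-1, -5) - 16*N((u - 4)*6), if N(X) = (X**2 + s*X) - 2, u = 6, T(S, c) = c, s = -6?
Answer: -1125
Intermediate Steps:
N(X) = -2 + X**2 - 6*X (N(X) = (X**2 - 6*X) - 2 = -2 + X**2 - 6*X)
T(-1, -5) - 16*N((u - 4)*6) = -5 - 16*(-2 + ((6 - 4)*6)**2 - 6*(6 - 4)*6) = -5 - 16*(-2 + (2*6)**2 - 12*6) = -5 - 16*(-2 + 12**2 - 6*12) = -5 - 16*(-2 + 144 - 72) = -5 - 16*70 = -5 - 1120 = -1125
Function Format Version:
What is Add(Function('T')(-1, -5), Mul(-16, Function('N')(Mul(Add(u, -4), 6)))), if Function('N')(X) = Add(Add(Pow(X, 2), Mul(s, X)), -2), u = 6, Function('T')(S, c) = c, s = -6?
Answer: -1125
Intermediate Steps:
Function('N')(X) = Add(-2, Pow(X, 2), Mul(-6, X)) (Function('N')(X) = Add(Add(Pow(X, 2), Mul(-6, X)), -2) = Add(-2, Pow(X, 2), Mul(-6, X)))
Add(Function('T')(-1, -5), Mul(-16, Function('N')(Mul(Add(u, -4), 6)))) = Add(-5, Mul(-16, Add(-2, Pow(Mul(Add(6, -4), 6), 2), Mul(-6, Mul(Add(6, -4), 6))))) = Add(-5, Mul(-16, Add(-2, Pow(Mul(2, 6), 2), Mul(-6, Mul(2, 6))))) = Add(-5, Mul(-16, Add(-2, Pow(12, 2), Mul(-6, 12)))) = Add(-5, Mul(-16, Add(-2, 144, -72))) = Add(-5, Mul(-16, 70)) = Add(-5, -1120) = -1125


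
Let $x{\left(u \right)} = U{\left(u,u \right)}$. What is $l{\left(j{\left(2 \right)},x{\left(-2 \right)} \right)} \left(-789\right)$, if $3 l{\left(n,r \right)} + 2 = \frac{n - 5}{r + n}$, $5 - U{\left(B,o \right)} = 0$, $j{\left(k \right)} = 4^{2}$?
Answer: $\frac{8153}{21} \approx 388.24$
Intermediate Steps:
$j{\left(k \right)} = 16$
$U{\left(B,o \right)} = 5$ ($U{\left(B,o \right)} = 5 - 0 = 5 + 0 = 5$)
$x{\left(u \right)} = 5$
$l{\left(n,r \right)} = - \frac{2}{3} + \frac{-5 + n}{3 \left(n + r\right)}$ ($l{\left(n,r \right)} = - \frac{2}{3} + \frac{\left(n - 5\right) \frac{1}{r + n}}{3} = - \frac{2}{3} + \frac{\left(-5 + n\right) \frac{1}{n + r}}{3} = - \frac{2}{3} + \frac{\frac{1}{n + r} \left(-5 + n\right)}{3} = - \frac{2}{3} + \frac{-5 + n}{3 \left(n + r\right)}$)
$l{\left(j{\left(2 \right)},x{\left(-2 \right)} \right)} \left(-789\right) = \frac{-5 - 16 - 10}{3 \left(16 + 5\right)} \left(-789\right) = \frac{-5 - 16 - 10}{3 \cdot 21} \left(-789\right) = \frac{1}{3} \cdot \frac{1}{21} \left(-31\right) \left(-789\right) = \left(- \frac{31}{63}\right) \left(-789\right) = \frac{8153}{21}$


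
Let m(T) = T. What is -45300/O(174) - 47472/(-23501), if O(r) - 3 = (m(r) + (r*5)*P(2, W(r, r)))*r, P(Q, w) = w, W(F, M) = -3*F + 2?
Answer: 1245503032604/616410243607 ≈ 2.0206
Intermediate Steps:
W(F, M) = 2 - 3*F
O(r) = 3 + r*(r + 5*r*(2 - 3*r)) (O(r) = 3 + (r + (r*5)*(2 - 3*r))*r = 3 + (r + (5*r)*(2 - 3*r))*r = 3 + (r + 5*r*(2 - 3*r))*r = 3 + r*(r + 5*r*(2 - 3*r)))
-45300/O(174) - 47472/(-23501) = -45300/(3 - 15*174**3 + 11*174**2) - 47472/(-23501) = -45300/(3 - 15*5268024 + 11*30276) - 47472*(-1/23501) = -45300/(3 - 79020360 + 333036) + 47472/23501 = -45300/(-78687321) + 47472/23501 = -45300*(-1/78687321) + 47472/23501 = 15100/26229107 + 47472/23501 = 1245503032604/616410243607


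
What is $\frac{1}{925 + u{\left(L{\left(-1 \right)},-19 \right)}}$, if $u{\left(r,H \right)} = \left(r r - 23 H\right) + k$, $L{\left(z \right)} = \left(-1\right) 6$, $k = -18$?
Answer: $\frac{1}{1380} \approx 0.00072464$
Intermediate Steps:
$L{\left(z \right)} = -6$
$u{\left(r,H \right)} = -18 + r^{2} - 23 H$ ($u{\left(r,H \right)} = \left(r r - 23 H\right) - 18 = \left(r^{2} - 23 H\right) - 18 = -18 + r^{2} - 23 H$)
$\frac{1}{925 + u{\left(L{\left(-1 \right)},-19 \right)}} = \frac{1}{925 - \left(-419 - 36\right)} = \frac{1}{925 + \left(-18 + 36 + 437\right)} = \frac{1}{925 + 455} = \frac{1}{1380}$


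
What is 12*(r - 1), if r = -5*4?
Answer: -252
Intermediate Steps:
r = -20
12*(r - 1) = 12*(-20 - 1) = 12*(-21) = -252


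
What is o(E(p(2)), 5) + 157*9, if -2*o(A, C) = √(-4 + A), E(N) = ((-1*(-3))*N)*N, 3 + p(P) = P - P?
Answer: 1413 - √23/2 ≈ 1410.6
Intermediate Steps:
p(P) = -3 (p(P) = -3 + (P - P) = -3 + 0 = -3)
E(N) = 3*N² (E(N) = (3*N)*N = 3*N²)
o(A, C) = -√(-4 + A)/2
o(E(p(2)), 5) + 157*9 = -√(-4 + 3*(-3)²)/2 + 157*9 = -√(-4 + 3*9)/2 + 1413 = -√(-4 + 27)/2 + 1413 = -√23/2 + 1413 = 1413 - √23/2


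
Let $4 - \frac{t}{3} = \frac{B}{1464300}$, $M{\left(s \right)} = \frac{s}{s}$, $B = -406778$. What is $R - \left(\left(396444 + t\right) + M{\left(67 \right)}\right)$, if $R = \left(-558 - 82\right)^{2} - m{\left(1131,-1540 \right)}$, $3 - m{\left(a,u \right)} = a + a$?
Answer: $\frac{3758654711}{244050} \approx 15401.0$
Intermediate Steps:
$M{\left(s \right)} = 1$
$m{\left(a,u \right)} = 3 - 2 a$ ($m{\left(a,u \right)} = 3 - \left(a + a\right) = 3 - 2 a$)
$t = \frac{3131989}{244050}$ ($t = 12 - 3 \left(- \frac{406778}{1464300}\right) = 12 - 3 \left(\left(-406778\right) \frac{1}{1464300}\right) = 12 - - \frac{203389}{244050} = 12 + \frac{203389}{244050} = \frac{3131989}{244050} \approx 12.833$)
$R = 411859$ ($R = \left(-558 - 82\right)^{2} - \left(3 - 2262\right) = \left(-640\right)^{2} - \left(3 - 2262\right) = 409600 - -2259 = 409600 + 2259 = 411859$)
$R - \left(\left(396444 + t\right) + M{\left(67 \right)}\right) = 411859 - \left(\left(396444 + \frac{3131989}{244050}\right) + 1\right) = 411859 - \left(\frac{96755290189}{244050} + 1\right) = 411859 - \frac{96755534239}{244050} = \frac{3758654711}{244050}$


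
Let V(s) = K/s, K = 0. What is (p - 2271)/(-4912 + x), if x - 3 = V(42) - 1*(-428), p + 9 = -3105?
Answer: 5385/4481 ≈ 1.2017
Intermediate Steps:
p = -3114 (p = -9 - 3105 = -3114)
V(s) = 0 (V(s) = 0/s = 0)
x = 431 (x = 3 + (0 - 1*(-428)) = 3 + (0 + 428) = 3 + 428 = 431)
(p - 2271)/(-4912 + x) = (-3114 - 2271)/(-4912 + 431) = -5385/(-4481) = -5385*(-1/4481) = 5385/4481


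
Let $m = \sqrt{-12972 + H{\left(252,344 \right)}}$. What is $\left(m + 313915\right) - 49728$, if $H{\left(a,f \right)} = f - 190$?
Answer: $264187 + i \sqrt{12818} \approx 2.6419 \cdot 10^{5} + 113.22 i$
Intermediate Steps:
$H{\left(a,f \right)} = -190 + f$
$m = i \sqrt{12818}$ ($m = \sqrt{-12972 + \left(-190 + 344\right)} = \sqrt{-12972 + 154} = \sqrt{-12818} = i \sqrt{12818} \approx 113.22 i$)
$\left(m + 313915\right) - 49728 = \left(i \sqrt{12818} + 313915\right) - 49728 = \left(313915 + i \sqrt{12818}\right) - 49728 = 264187 + i \sqrt{12818}$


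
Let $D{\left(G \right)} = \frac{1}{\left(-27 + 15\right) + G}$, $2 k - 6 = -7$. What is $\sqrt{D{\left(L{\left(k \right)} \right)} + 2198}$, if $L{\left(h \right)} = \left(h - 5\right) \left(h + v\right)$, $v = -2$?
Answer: $\frac{9 \sqrt{1330}}{7} \approx 46.889$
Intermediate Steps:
$k = - \frac{1}{2}$ ($k = 3 + \frac{1}{2} \left(-7\right) = 3 - \frac{7}{2} = - \frac{1}{2} \approx -0.5$)
$L{\left(h \right)} = \left(-5 + h\right) \left(-2 + h\right)$ ($L{\left(h \right)} = \left(h - 5\right) \left(h - 2\right) = \left(-5 + h\right) \left(-2 + h\right)$)
$D{\left(G \right)} = \frac{1}{-12 + G}$
$\sqrt{D{\left(L{\left(k \right)} \right)} + 2198} = \sqrt{\frac{1}{-12 + \left(10 + \left(- \frac{1}{2}\right)^{2} - - \frac{7}{2}\right)} + 2198} = \sqrt{\frac{1}{-12 + \left(10 + \frac{1}{4} + \frac{7}{2}\right)} + 2198} = \sqrt{\frac{1}{-12 + \frac{55}{4}} + 2198} = \sqrt{\frac{1}{\frac{7}{4}} + 2198} = \sqrt{\frac{4}{7} + 2198} = \sqrt{\frac{15390}{7}} = \frac{9 \sqrt{1330}}{7}$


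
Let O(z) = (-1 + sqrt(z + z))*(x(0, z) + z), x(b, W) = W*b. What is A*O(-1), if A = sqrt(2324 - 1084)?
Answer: 2*sqrt(310)*(1 - I*sqrt(2)) ≈ 35.214 - 49.8*I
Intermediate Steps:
O(z) = z*(-1 + sqrt(2)*sqrt(z)) (O(z) = (-1 + sqrt(z + z))*(z*0 + z) = (-1 + sqrt(2*z))*(0 + z) = (-1 + sqrt(2)*sqrt(z))*z = z*(-1 + sqrt(2)*sqrt(z)))
A = 2*sqrt(310) (A = sqrt(1240) = 2*sqrt(310) ≈ 35.214)
A*O(-1) = (2*sqrt(310))*(-1*(-1) + sqrt(2)*(-1)**(3/2)) = (2*sqrt(310))*(1 + sqrt(2)*(-I)) = (2*sqrt(310))*(1 - I*sqrt(2)) = 2*sqrt(310)*(1 - I*sqrt(2))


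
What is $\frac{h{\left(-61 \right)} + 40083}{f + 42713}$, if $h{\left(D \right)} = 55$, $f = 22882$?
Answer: $\frac{40138}{65595} \approx 0.61191$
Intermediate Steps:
$\frac{h{\left(-61 \right)} + 40083}{f + 42713} = \frac{55 + 40083}{22882 + 42713} = \frac{40138}{65595}$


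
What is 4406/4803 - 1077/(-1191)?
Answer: 3473459/1906791 ≈ 1.8216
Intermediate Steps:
4406/4803 - 1077/(-1191) = 4406*(1/4803) - 1077*(-1/1191) = 4406/4803 + 359/397 = 3473459/1906791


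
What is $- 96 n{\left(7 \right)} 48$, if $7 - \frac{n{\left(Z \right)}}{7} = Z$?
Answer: $0$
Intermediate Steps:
$n{\left(Z \right)} = 49 - 7 Z$
$- 96 n{\left(7 \right)} 48 = - 96 \left(49 - 49\right) 48 = \left(-96\right) 0 \cdot 48 = 0 \cdot 48 = 0$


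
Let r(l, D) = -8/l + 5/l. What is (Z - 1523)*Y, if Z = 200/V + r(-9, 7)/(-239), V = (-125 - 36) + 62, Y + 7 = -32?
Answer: 469085968/7887 ≈ 59476.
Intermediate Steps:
r(l, D) = -3/l
Y = -39 (Y = -7 - 32 = -39)
V = -99 (V = -161 + 62 = -99)
Z = -47833/23661 (Z = 200/(-99) - 3/(-9)/(-239) = 200*(-1/99) - 3*(-1/9)*(-1/239) = -200/99 + (1/3)*(-1/239) = -200/99 - 1/717 = -47833/23661 ≈ -2.0216)
(Z - 1523)*Y = (-47833/23661 - 1523)*(-39) = -36083536/23661*(-39) = 469085968/7887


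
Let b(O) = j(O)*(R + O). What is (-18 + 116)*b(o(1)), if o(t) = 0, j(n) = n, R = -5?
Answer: 0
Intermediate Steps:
b(O) = O*(-5 + O)
(-18 + 116)*b(o(1)) = (-18 + 116)*(0*(-5 + 0)) = 98*(0*(-5)) = 98*0 = 0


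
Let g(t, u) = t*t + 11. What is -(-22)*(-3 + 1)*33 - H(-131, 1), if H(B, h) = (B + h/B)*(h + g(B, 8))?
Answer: 294532814/131 ≈ 2.2483e+6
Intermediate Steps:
g(t, u) = 11 + t**2 (g(t, u) = t**2 + 11 = 11 + t**2)
H(B, h) = (B + h/B)*(11 + h + B**2) (H(B, h) = (B + h/B)*(h + (11 + B**2)) = (B + h/B)*(11 + h + B**2))
-(-22)*(-3 + 1)*33 - H(-131, 1) = -(-22)*(-3 + 1)*33 - (1**2 + 1*(11 + (-131)**2) + (-131)**2*(11 + 1 + (-131)**2))/(-131) = -(-22)*(-2)*33 - (-1)*(1 + 1*(11 + 17161) + 17161*(11 + 1 + 17161))/131 = -22*2*33 - (-1)*(1 + 1*17172 + 17161*17173)/131 = -44*33 - (-1)*(1 + 17172 + 294705853)/131 = -1452 - (-1)*294723026/131 = -1452 - 1*(-294723026/131) = -1452 + 294723026/131 = 294532814/131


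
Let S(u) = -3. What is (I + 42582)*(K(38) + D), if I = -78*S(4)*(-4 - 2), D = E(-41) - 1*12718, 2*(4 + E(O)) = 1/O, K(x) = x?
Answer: -21414392421/41 ≈ -5.2230e+8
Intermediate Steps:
E(O) = -4 + 1/(2*O)
D = -1043205/82 (D = (-4 + (½)/(-41)) - 1*12718 = (-4 + (½)*(-1/41)) - 12718 = (-4 - 1/82) - 12718 = -329/82 - 12718 = -1043205/82 ≈ -12722.)
I = -1404 (I = -(-234)*(-4 - 2) = -(-234)*(-6) = -78*18 = -1404)
(I + 42582)*(K(38) + D) = (-1404 + 42582)*(38 - 1043205/82) = 41178*(-1040089/82) = -21414392421/41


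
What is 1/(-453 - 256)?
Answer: -1/709 ≈ -0.0014104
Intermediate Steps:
1/(-453 - 256) = 1/(-709) = -1/709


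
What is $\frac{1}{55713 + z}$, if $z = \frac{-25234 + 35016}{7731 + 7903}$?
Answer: $\frac{7817}{435513412} \approx 1.7949 \cdot 10^{-5}$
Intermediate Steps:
$z = \frac{4891}{7817}$ ($z = \frac{9782}{15634} = 9782 \cdot \frac{1}{15634} = \frac{4891}{7817} \approx 0.62569$)
$\frac{1}{55713 + z} = \frac{1}{55713 + \frac{4891}{7817}} = \frac{1}{\frac{435513412}{7817}} = \frac{7817}{435513412}$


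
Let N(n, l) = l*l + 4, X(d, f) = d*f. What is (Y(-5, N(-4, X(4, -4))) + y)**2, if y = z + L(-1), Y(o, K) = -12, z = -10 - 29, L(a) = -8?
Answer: 3481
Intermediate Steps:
z = -39
N(n, l) = 4 + l**2 (N(n, l) = l**2 + 4 = 4 + l**2)
y = -47 (y = -39 - 8 = -47)
(Y(-5, N(-4, X(4, -4))) + y)**2 = (-12 - 47)**2 = (-59)**2 = 3481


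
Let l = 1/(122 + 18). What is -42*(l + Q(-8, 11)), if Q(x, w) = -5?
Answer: 2097/10 ≈ 209.70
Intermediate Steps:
l = 1/140 ≈ 0.0071429
-42*(l + Q(-8, 11)) = -42*(1/140 - 5) = -42*(-699/140) = 2097/10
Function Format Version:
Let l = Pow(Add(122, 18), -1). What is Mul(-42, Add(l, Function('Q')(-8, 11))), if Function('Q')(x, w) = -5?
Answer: Rational(2097, 10) ≈ 209.70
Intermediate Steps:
l = Rational(1, 140) (l = Pow(140, -1) = Rational(1, 140) ≈ 0.0071429)
Mul(-42, Add(l, Function('Q')(-8, 11))) = Mul(-42, Add(Rational(1, 140), -5)) = Mul(-42, Rational(-699, 140)) = Rational(2097, 10)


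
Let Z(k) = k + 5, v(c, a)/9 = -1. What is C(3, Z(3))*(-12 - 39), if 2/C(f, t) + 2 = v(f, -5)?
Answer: 102/11 ≈ 9.2727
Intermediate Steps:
v(c, a) = -9 (v(c, a) = 9*(-1) = -9)
Z(k) = 5 + k
C(f, t) = -2/11 (C(f, t) = 2/(-2 - 9) = 2/(-11) = 2*(-1/11) = -2/11)
C(3, Z(3))*(-12 - 39) = -2*(-12 - 39)/11 = -2/11*(-51) = 102/11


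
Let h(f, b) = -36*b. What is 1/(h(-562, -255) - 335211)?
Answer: -1/326031 ≈ -3.0672e-6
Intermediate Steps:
1/(h(-562, -255) - 335211) = 1/(-36*(-255) - 335211) = 1/(9180 - 335211) = 1/(-326031) = -1/326031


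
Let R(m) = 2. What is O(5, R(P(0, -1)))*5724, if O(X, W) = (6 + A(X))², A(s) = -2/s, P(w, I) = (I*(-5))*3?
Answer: 4487616/25 ≈ 1.7950e+5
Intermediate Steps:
P(w, I) = -15*I (P(w, I) = -5*I*3 = -15*I)
O(X, W) = (6 - 2/X)²
O(5, R(P(0, -1)))*5724 = (6 - 2/5)²*5724 = (6 - 2*⅕)²*5724 = (6 - ⅖)²*5724 = (28/5)²*5724 = (784/25)*5724 = 4487616/25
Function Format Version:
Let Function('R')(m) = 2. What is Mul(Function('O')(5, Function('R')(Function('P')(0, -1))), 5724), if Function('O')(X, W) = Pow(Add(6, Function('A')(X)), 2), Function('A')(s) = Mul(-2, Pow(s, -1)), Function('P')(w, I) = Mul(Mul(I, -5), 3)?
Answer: Rational(4487616, 25) ≈ 1.7950e+5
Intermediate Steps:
Function('P')(w, I) = Mul(-15, I) (Function('P')(w, I) = Mul(Mul(-5, I), 3) = Mul(-15, I))
Function('O')(X, W) = Pow(Add(6, Mul(-2, Pow(X, -1))), 2)
Mul(Function('O')(5, Function('R')(Function('P')(0, -1))), 5724) = Mul(Pow(Add(6, Mul(-2, Pow(5, -1))), 2), 5724) = Mul(Pow(Add(6, Mul(-2, Rational(1, 5))), 2), 5724) = Mul(Pow(Add(6, Rational(-2, 5)), 2), 5724) = Mul(Pow(Rational(28, 5), 2), 5724) = Mul(Rational(784, 25), 5724) = Rational(4487616, 25)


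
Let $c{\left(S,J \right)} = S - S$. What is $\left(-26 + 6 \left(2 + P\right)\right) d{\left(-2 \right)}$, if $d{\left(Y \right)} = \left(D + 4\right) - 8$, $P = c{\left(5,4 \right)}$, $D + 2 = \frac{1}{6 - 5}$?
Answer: $70$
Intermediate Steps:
$c{\left(S,J \right)} = 0$
$D = -1$ ($D = -2 + \frac{1}{6 - 5} = -2 + 1^{-1} = -2 + 1 = -1$)
$P = 0$
$d{\left(Y \right)} = -5$ ($d{\left(Y \right)} = \left(-1 + 4\right) - 8 = 3 - 8 = -5$)
$\left(-26 + 6 \left(2 + P\right)\right) d{\left(-2 \right)} = \left(-26 + 6 \left(2 + 0\right)\right) \left(-5\right) = \left(-26 + 6 \cdot 2\right) \left(-5\right) = \left(-26 + 12\right) \left(-5\right) = \left(-14\right) \left(-5\right) = 70$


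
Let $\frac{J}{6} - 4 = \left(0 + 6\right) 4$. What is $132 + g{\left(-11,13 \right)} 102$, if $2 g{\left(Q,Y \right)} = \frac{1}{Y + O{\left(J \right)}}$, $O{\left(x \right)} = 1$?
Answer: $\frac{1899}{14} \approx 135.64$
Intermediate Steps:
$J = 168$ ($J = 24 + 6 \left(0 + 6\right) 4 = 24 + 6 \cdot 6 \cdot 4 = 24 + 6 \cdot 24 = 24 + 144 = 168$)
$g{\left(Q,Y \right)} = \frac{1}{2 \left(1 + Y\right)}$ ($g{\left(Q,Y \right)} = \frac{1}{2 \left(Y + 1\right)} = \frac{1}{2 \left(1 + Y\right)}$)
$132 + g{\left(-11,13 \right)} 102 = 132 + \frac{1}{2 \left(1 + 13\right)} 102 = 132 + \frac{1}{2 \cdot 14} \cdot 102 = 132 + \frac{1}{2} \cdot \frac{1}{14} \cdot 102 = 132 + \frac{1}{28} \cdot 102 = 132 + \frac{51}{14} = \frac{1899}{14}$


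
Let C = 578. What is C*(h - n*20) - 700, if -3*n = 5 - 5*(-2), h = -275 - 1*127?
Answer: -175256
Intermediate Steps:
h = -402 (h = -275 - 127 = -402)
n = -5 (n = -(5 - 5*(-2))/3 = -(5 + 10)/3 = -1/3*15 = -5)
C*(h - n*20) - 700 = 578*(-402 - (-5)*20) - 700 = 578*(-402 - 1*(-100)) - 700 = 578*(-402 + 100) - 700 = 578*(-302) - 700 = -174556 - 700 = -175256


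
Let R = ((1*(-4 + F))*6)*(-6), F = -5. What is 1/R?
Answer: 1/324 ≈ 0.0030864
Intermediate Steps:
R = 324 (R = ((1*(-4 - 5))*6)*(-6) = ((1*(-9))*6)*(-6) = -9*6*(-6) = -54*(-6) = 324)
1/R = 1/324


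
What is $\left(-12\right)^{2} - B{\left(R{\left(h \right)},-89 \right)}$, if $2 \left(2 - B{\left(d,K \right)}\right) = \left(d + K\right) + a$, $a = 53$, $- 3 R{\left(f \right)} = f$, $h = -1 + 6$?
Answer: $\frac{739}{6} \approx 123.17$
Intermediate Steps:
$h = 5$
$R{\left(f \right)} = - \frac{f}{3}$
$B{\left(d,K \right)} = - \frac{49}{2} - \frac{K}{2} - \frac{d}{2}$ ($B{\left(d,K \right)} = 2 - \frac{\left(d + K\right) + 53}{2} = 2 - \frac{\left(K + d\right) + 53}{2} = 2 - \frac{53 + K + d}{2} = 2 - \left(\frac{53}{2} + \frac{K}{2} + \frac{d}{2}\right) = - \frac{49}{2} - \frac{K}{2} - \frac{d}{2}$)
$\left(-12\right)^{2} - B{\left(R{\left(h \right)},-89 \right)} = \left(-12\right)^{2} - \left(- \frac{49}{2} - - \frac{89}{2} - \frac{\left(- \frac{1}{3}\right) 5}{2}\right) = 144 - \left(- \frac{49}{2} + \frac{89}{2} - - \frac{5}{6}\right) = 144 - \left(- \frac{49}{2} + \frac{89}{2} + \frac{5}{6}\right) = 144 - \frac{125}{6} = \frac{739}{6}$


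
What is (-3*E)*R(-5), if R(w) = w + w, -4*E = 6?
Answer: -45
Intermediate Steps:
E = -3/2 (E = -¼*6 = -3/2 ≈ -1.5000)
R(w) = 2*w
(-3*E)*R(-5) = (-3*(-3/2))*(2*(-5)) = (9/2)*(-10) = -45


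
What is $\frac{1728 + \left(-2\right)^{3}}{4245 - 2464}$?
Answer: $\frac{1720}{1781} \approx 0.96575$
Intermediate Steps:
$\frac{1728 + \left(-2\right)^{3}}{4245 - 2464} = \frac{1728 - 8}{1781} = 1720 \cdot \frac{1}{1781} = \frac{1720}{1781}$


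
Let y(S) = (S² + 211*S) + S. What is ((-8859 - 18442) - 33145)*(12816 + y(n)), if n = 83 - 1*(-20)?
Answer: -2735846406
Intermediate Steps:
n = 103 (n = 83 + 20 = 103)
y(S) = S² + 212*S
((-8859 - 18442) - 33145)*(12816 + y(n)) = ((-8859 - 18442) - 33145)*(12816 + 103*(212 + 103)) = (-27301 - 33145)*(12816 + 103*315) = -60446*(12816 + 32445) = -60446*45261 = -2735846406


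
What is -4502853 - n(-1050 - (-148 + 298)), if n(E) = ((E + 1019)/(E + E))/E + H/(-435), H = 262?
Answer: -376078232250751/83520000 ≈ -4.5028e+6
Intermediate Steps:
n(E) = -262/435 + (1019 + E)/(2*E**2) (n(E) = ((E + 1019)/(E + E))/E + 262/(-435) = ((1019 + E)/((2*E)))/E + 262*(-1/435) = ((1019 + E)*(1/(2*E)))/E - 262/435 = ((1019 + E)/(2*E))/E - 262/435 = (1019 + E)/(2*E**2) - 262/435 = -262/435 + (1019 + E)/(2*E**2))
-4502853 - n(-1050 - (-148 + 298)) = -4502853 - (443265 - 524*(-1050 - (-148 + 298))**2 + 435*(-1050 - (-148 + 298)))/(870*(-1050 - (-148 + 298))**2) = -4502853 - (443265 - 524*(-1050 - 1*150)**2 + 435*(-1050 - 1*150))/(870*(-1050 - 1*150)**2) = -4502853 - (443265 - 524*(-1050 - 150)**2 + 435*(-1050 - 150))/(870*(-1050 - 150)**2) = -4502853 - (443265 - 524*(-1200)**2 + 435*(-1200))/(870*(-1200)**2) = -4502853 - (443265 - 524*1440000 - 522000)/(870*1440000) = -4502853 - (443265 - 754560000 - 522000)/(870*1440000) = -4502853 - (-754638735)/(870*1440000) = -4502853 - 1*(-50309249/83520000) = -4502853 + 50309249/83520000 = -376078232250751/83520000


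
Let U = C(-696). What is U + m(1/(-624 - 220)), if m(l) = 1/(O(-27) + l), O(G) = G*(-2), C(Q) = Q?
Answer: -31719356/45575 ≈ -695.98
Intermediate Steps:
O(G) = -2*G
U = -696
m(l) = 1/(54 + l) (m(l) = 1/(-2*(-27) + l) = 1/(54 + l))
U + m(1/(-624 - 220)) = -696 + 1/(54 + 1/(-624 - 220)) = -696 + 1/(54 + 1/(-844)) = -696 + 1/(54 - 1/844) = -696 + 1/(45575/844) = -696 + 844/45575 = -31719356/45575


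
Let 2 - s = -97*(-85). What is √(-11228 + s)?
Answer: I*√19471 ≈ 139.54*I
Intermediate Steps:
s = -8243 (s = 2 - (-97)*(-85) = 2 - 1*8245 = 2 - 8245 = -8243)
√(-11228 + s) = √(-11228 - 8243) = √(-19471) = I*√19471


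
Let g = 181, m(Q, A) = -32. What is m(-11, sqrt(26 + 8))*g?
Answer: -5792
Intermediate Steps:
m(-11, sqrt(26 + 8))*g = -32*181 = -5792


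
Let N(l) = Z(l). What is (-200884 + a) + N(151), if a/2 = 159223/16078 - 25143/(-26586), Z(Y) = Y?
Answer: -7149498961025/35620809 ≈ -2.0071e+5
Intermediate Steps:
N(l) = l
a = 772891972/35620809 (a = 2*(159223/16078 - 25143/(-26586)) = 2*(159223*(1/16078) - 25143*(-1/26586)) = 2*(159223/16078 + 8381/8862) = 2*(386445986/35620809) = 772891972/35620809 ≈ 21.698)
(-200884 + a) + N(151) = (-200884 + 772891972/35620809) + 151 = -7154877703184/35620809 + 151 = -7149498961025/35620809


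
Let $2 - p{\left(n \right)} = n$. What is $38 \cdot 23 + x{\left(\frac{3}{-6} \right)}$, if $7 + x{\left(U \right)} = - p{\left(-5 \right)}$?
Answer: $860$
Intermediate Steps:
$p{\left(n \right)} = 2 - n$
$x{\left(U \right)} = -14$ ($x{\left(U \right)} = -7 - \left(2 - -5\right) = -7 - \left(2 + 5\right) = -7 - 7 = -14$)
$38 \cdot 23 + x{\left(\frac{3}{-6} \right)} = 38 \cdot 23 - 14 = 874 - 14 = 860$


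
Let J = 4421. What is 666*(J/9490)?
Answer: 1472193/4745 ≈ 310.26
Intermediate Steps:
666*(J/9490) = 666*(4421/9490) = 1472193/4745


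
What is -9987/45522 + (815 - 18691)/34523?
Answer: -386177491/523852002 ≈ -0.73719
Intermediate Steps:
-9987/45522 + (815 - 18691)/34523 = -9987*1/45522 - 17876*1/34523 = -3329/15174 - 17876/34523 = -386177491/523852002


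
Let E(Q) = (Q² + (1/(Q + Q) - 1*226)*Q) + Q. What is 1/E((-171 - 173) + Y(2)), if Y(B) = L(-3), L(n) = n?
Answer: 2/396969 ≈ 5.0382e-6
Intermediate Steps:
Y(B) = -3
E(Q) = Q + Q² + Q*(-226 + 1/(2*Q)) (E(Q) = (Q² + (1/(2*Q) - 226)*Q) + Q = (Q² + (-226 + 1/(2*Q))*Q) + Q = (Q² + Q*(-226 + 1/(2*Q))) + Q = Q + Q² + Q*(-226 + 1/(2*Q)))
1/E((-171 - 173) + Y(2)) = 1/(½ + ((-171 - 173) - 3)² - 225*((-171 - 173) - 3)) = 1/(½ + (-344 - 3)² - 225*(-344 - 3)) = 1/(½ + (-347)² - 225*(-347)) = 1/(½ + 120409 + 78075) = 1/(396969/2) = 2/396969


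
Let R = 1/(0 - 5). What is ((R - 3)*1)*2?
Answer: -32/5 ≈ -6.4000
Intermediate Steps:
R = -⅕ (R = 1/(-5) = -⅕ ≈ -0.20000)
((R - 3)*1)*2 = ((-⅕ - 3)*1)*2 = -16/5*1*2 = -16/5*2 = -32/5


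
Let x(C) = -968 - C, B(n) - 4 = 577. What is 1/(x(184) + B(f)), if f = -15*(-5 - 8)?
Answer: -1/571 ≈ -0.0017513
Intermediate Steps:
f = 195 (f = -15*(-13) = 195)
B(n) = 581 (B(n) = 4 + 577 = 581)
1/(x(184) + B(f)) = 1/((-968 - 1*184) + 581) = 1/((-968 - 184) + 581) = 1/(-1152 + 581) = 1/(-571) = -1/571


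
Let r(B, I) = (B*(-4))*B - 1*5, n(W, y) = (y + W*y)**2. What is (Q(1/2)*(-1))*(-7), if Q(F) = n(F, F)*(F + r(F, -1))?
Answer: -693/32 ≈ -21.656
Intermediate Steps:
r(B, I) = -5 - 4*B**2 (r(B, I) = (-4*B)*B - 5 = -4*B**2 - 5 = -5 - 4*B**2)
Q(F) = F**2*(1 + F)**2*(-5 + F - 4*F**2) (Q(F) = (F**2*(1 + F)**2)*(F + (-5 - 4*F**2)) = (F**2*(1 + F)**2)*(-5 + F - 4*F**2) = F**2*(1 + F)**2*(-5 + F - 4*F**2))
(Q(1/2)*(-1))*(-7) = (((1/2)**2*(1 + 1/2)**2*(-5 + 1/2 - 4*(1/2)**2))*(-1))*(-7) = (((3/2)**2*(-5 + 1/2 - 4*1/4)/4)*(-1))*(-7) = (((1/4)*(9/4)*(-5 + 1/2 - 1))*(-1))*(-7) = (((1/4)*(9/4)*(-11/2))*(-1))*(-7) = -99/32*(-1)*(-7) = (99/32)*(-7) = -693/32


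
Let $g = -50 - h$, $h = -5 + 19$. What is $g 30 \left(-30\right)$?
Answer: $57600$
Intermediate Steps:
$h = 14$
$g = -64$ ($g = -50 - 14 = -64$)
$g 30 \left(-30\right) = \left(-64\right) 30 \left(-30\right) = \left(-1920\right) \left(-30\right) = 57600$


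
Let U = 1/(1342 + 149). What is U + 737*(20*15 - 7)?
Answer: 321968032/1491 ≈ 2.1594e+5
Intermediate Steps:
U = 1/1491 ≈ 0.00067069
U + 737*(20*15 - 7) = 1/1491 + 737*(20*15 - 7) = 1/1491 + 737*(300 - 7) = 1/1491 + 737*293 = 1/1491 + 215941 = 321968032/1491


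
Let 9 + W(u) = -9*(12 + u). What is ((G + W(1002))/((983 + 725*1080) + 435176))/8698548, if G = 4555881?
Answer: 757791/1767485513522 ≈ 4.2874e-7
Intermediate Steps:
W(u) = -117 - 9*u (W(u) = -9 - 9*(12 + u) = -9 + (-108 - 9*u) = -117 - 9*u)
((G + W(1002))/((983 + 725*1080) + 435176))/8698548 = ((4555881 + (-117 - 9*1002))/((983 + 725*1080) + 435176))/8698548 = ((4555881 + (-117 - 9018))/((983 + 783000) + 435176))*(1/8698548) = ((4555881 - 9135)/(783983 + 435176))*(1/8698548) = (4546746/1219159)*(1/8698548) = 757791/1767485513522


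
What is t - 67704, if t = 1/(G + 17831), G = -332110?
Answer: -21277945417/314279 ≈ -67704.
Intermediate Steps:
t = -1/314279 (t = 1/(-332110 + 17831) = 1/(-314279) = -1/314279 ≈ -3.1819e-6)
t - 67704 = -1/314279 - 67704 = -21277945417/314279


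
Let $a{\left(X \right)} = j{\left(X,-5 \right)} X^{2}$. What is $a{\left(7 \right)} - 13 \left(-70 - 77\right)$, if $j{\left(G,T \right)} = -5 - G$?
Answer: $1323$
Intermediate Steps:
$a{\left(X \right)} = X^{2} \left(-5 - X\right)$ ($a{\left(X \right)} = \left(-5 - X\right) X^{2} = X^{2} \left(-5 - X\right)$)
$a{\left(7 \right)} - 13 \left(-70 - 77\right) = 7^{2} \left(-5 - 7\right) - 13 \left(-70 - 77\right) = 49 \left(-5 - 7\right) - -1911 = 49 \left(-12\right) + 1911 = -588 + 1911 = 1323$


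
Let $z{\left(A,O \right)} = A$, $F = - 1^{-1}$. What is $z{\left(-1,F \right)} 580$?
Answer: $-580$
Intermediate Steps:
$F = -1$ ($F = \left(-1\right) 1 = -1$)
$z{\left(-1,F \right)} 580 = \left(-1\right) 580 = -580$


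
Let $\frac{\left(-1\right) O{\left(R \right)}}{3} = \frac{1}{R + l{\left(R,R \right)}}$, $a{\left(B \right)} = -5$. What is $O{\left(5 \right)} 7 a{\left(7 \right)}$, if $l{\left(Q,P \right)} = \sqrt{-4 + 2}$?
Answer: $\frac{175}{9} - \frac{35 i \sqrt{2}}{9} \approx 19.444 - 5.4997 i$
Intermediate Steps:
$l{\left(Q,P \right)} = i \sqrt{2}$ ($l{\left(Q,P \right)} = \sqrt{-2} = i \sqrt{2}$)
$O{\left(R \right)} = - \frac{3}{R + i \sqrt{2}}$
$O{\left(5 \right)} 7 a{\left(7 \right)} = - \frac{3}{5 + i \sqrt{2}} \cdot 7 \left(-5\right) = - \frac{21}{5 + i \sqrt{2}} \left(-5\right) = \frac{105}{5 + i \sqrt{2}}$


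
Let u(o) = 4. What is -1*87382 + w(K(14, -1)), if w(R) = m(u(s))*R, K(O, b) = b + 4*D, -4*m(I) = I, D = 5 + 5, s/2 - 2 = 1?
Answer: -87421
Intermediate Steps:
s = 6 (s = 4 + 2*1 = 4 + 2 = 6)
D = 10
m(I) = -I/4
K(O, b) = 40 + b (K(O, b) = b + 4*10 = b + 40 = 40 + b)
w(R) = -R (w(R) = (-1/4*4)*R = -R)
-1*87382 + w(K(14, -1)) = -1*87382 - (40 - 1) = -87382 - 1*39 = -87382 - 39 = -87421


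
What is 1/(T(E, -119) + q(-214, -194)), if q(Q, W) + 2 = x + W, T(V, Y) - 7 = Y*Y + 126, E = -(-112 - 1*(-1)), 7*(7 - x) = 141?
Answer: 7/98594 ≈ 7.0998e-5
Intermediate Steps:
x = -92/7 (x = 7 - 1/7*141 = 7 - 141/7 = -92/7 ≈ -13.143)
E = 111 (E = -(-112 + 1) = -1*(-111) = 111)
T(V, Y) = 133 + Y**2 (T(V, Y) = 7 + (Y*Y + 126) = 7 + (Y**2 + 126) = 7 + (126 + Y**2) = 133 + Y**2)
q(Q, W) = -106/7 + W (q(Q, W) = -2 + (-92/7 + W) = -106/7 + W)
1/(T(E, -119) + q(-214, -194)) = 1/((133 + (-119)**2) + (-106/7 - 194)) = 1/((133 + 14161) - 1464/7) = 1/(14294 - 1464/7) = 1/(98594/7) = 7/98594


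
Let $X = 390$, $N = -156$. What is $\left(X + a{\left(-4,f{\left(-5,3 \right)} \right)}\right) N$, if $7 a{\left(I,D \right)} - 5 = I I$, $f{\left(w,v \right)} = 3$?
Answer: $-61308$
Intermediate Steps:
$a{\left(I,D \right)} = \frac{5}{7} + \frac{I^{2}}{7}$ ($a{\left(I,D \right)} = \frac{5}{7} + \frac{I I}{7} = \frac{5}{7} + \frac{I^{2}}{7}$)
$\left(X + a{\left(-4,f{\left(-5,3 \right)} \right)}\right) N = \left(390 + \left(\frac{5}{7} + \frac{\left(-4\right)^{2}}{7}\right)\right) \left(-156\right) = \left(390 + \left(\frac{5}{7} + \frac{1}{7} \cdot 16\right)\right) \left(-156\right) = \left(390 + \left(\frac{5}{7} + \frac{16}{7}\right)\right) \left(-156\right) = \left(390 + 3\right) \left(-156\right) = 393 \left(-156\right) = -61308$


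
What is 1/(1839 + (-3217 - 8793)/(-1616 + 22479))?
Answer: 20863/38355047 ≈ 0.00054394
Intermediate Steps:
1/(1839 + (-3217 - 8793)/(-1616 + 22479)) = 1/(1839 - 12010/20863) = 1/(38355047/20863) = 20863/38355047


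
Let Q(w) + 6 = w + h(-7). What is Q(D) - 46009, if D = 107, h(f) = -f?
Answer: -45901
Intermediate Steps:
Q(w) = 1 + w (Q(w) = -6 + (w - 1*(-7)) = -6 + (w + 7) = -6 + (7 + w) = 1 + w)
Q(D) - 46009 = (1 + 107) - 46009 = 108 - 46009 = -45901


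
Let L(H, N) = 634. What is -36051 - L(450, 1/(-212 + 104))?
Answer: -36685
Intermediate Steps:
-36051 - L(450, 1/(-212 + 104)) = -36051 - 1*634 = -36051 - 634 = -36685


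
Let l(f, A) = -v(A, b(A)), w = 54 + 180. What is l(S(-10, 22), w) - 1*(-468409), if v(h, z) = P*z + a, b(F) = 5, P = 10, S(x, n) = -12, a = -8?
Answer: 468367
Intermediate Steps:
v(h, z) = -8 + 10*z (v(h, z) = 10*z - 8 = -8 + 10*z)
w = 234
l(f, A) = -42 (l(f, A) = -(-8 + 10*5) = -(-8 + 50) = -1*42 = -42)
l(S(-10, 22), w) - 1*(-468409) = -42 - 1*(-468409) = -42 + 468409 = 468367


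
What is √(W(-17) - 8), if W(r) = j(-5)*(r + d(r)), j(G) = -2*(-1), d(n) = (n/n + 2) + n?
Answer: I*√70 ≈ 8.3666*I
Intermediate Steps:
d(n) = 3 + n (d(n) = (1 + 2) + n = 3 + n)
j(G) = 2
W(r) = 6 + 4*r (W(r) = 2*(r + (3 + r)) = 2*(3 + 2*r) = 6 + 4*r)
√(W(-17) - 8) = √((6 + 4*(-17)) - 8) = √((6 - 68) - 8) = √(-62 - 8) = √(-70) = I*√70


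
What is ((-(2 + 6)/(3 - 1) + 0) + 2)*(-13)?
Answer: 26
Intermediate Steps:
((-(2 + 6)/(3 - 1) + 0) + 2)*(-13) = ((-8/2 + 0) + 2)*(-13) = ((-1*4 + 0) + 2)*(-13) = ((-4 + 0) + 2)*(-13) = (-4 + 2)*(-13) = -2*(-13) = 26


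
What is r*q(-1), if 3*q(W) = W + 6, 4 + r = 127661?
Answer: 638285/3 ≈ 2.1276e+5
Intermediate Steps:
r = 127657 (r = -4 + 127661 = 127657)
q(W) = 2 + W/3 (q(W) = (W + 6)/3 = (6 + W)/3 = 2 + W/3)
r*q(-1) = 127657*(2 + (⅓)*(-1)) = 127657*(2 - ⅓) = 127657*(5/3) = 638285/3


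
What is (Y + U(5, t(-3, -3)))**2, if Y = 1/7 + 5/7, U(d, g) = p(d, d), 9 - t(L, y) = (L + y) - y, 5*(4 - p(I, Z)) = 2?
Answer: 24336/1225 ≈ 19.866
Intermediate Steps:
p(I, Z) = 18/5 (p(I, Z) = 4 - 1/5*2 = 4 - 2/5 = 18/5)
t(L, y) = 9 - L (t(L, y) = 9 - ((L + y) - y) = 9 - L)
U(d, g) = 18/5
Y = 6/7 (Y = 1*(1/7) + 5*(1/7) = 1/7 + 5/7 = 6/7 ≈ 0.85714)
(Y + U(5, t(-3, -3)))**2 = (6/7 + 18/5)**2 = (156/35)**2 = 24336/1225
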